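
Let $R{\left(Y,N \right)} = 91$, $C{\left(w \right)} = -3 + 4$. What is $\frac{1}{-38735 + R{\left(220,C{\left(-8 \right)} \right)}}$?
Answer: $- \frac{1}{38644} \approx -2.5877 \cdot 10^{-5}$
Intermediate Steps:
$C{\left(w \right)} = 1$
$\frac{1}{-38735 + R{\left(220,C{\left(-8 \right)} \right)}} = \frac{1}{-38735 + 91} = \frac{1}{-38644} = - \frac{1}{38644}$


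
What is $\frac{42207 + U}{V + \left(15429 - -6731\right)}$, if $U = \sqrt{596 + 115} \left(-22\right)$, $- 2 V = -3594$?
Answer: $\frac{42207}{23957} - \frac{66 \sqrt{79}}{23957} \approx 1.7373$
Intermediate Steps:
$V = 1797$ ($V = \left(- \frac{1}{2}\right) \left(-3594\right) = 1797$)
$U = - 66 \sqrt{79}$ ($U = \sqrt{711} \left(-22\right) = 3 \sqrt{79} \left(-22\right) = - 66 \sqrt{79} \approx -586.62$)
$\frac{42207 + U}{V + \left(15429 - -6731\right)} = \frac{42207 - 66 \sqrt{79}}{1797 + \left(15429 - -6731\right)} = \frac{42207 - 66 \sqrt{79}}{1797 + \left(15429 + 6731\right)} = \frac{42207 - 66 \sqrt{79}}{1797 + 22160} = \frac{42207 - 66 \sqrt{79}}{23957} = \left(42207 - 66 \sqrt{79}\right) \frac{1}{23957} = \frac{42207}{23957} - \frac{66 \sqrt{79}}{23957}$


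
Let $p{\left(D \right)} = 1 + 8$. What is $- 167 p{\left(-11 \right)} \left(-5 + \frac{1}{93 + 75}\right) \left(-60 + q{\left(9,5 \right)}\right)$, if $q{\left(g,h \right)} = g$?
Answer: $- \frac{21437289}{56} \approx -3.8281 \cdot 10^{5}$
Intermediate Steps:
$p{\left(D \right)} = 9$
$- 167 p{\left(-11 \right)} \left(-5 + \frac{1}{93 + 75}\right) \left(-60 + q{\left(9,5 \right)}\right) = \left(-167\right) 9 \left(-5 + \frac{1}{93 + 75}\right) \left(-60 + 9\right) = - 1503 \left(-5 + \frac{1}{168}\right) \left(-51\right) = - 1503 \left(\left(- \frac{839}{168}\right) \left(-51\right)\right) = \left(-1503\right) \frac{14263}{56} = - \frac{21437289}{56}$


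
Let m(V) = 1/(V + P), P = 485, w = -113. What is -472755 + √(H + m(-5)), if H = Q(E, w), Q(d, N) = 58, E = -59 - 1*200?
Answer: -472755 + √835230/120 ≈ -4.7275e+5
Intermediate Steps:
E = -259 (E = -59 - 200 = -259)
H = 58
m(V) = 1/(485 + V) (m(V) = 1/(V + 485) = 1/(485 + V))
-472755 + √(H + m(-5)) = -472755 + √(58 + 1/(485 - 5)) = -472755 + √(58 + 1/480) = -472755 + √(27841/480) = -472755 + √835230/120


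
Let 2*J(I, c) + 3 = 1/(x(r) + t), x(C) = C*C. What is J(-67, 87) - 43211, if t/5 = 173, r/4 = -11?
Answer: -121038212/2801 ≈ -43213.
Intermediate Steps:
r = -44 (r = 4*(-11) = -44)
x(C) = C**2
t = 865 (t = 5*173 = 865)
J(I, c) = -4201/2801 (J(I, c) = -3/2 + 1/(2*((-44)**2 + 865)) = -3/2 + 1/(2*(1936 + 865)) = -3/2 + (1/2)/2801 = -3/2 + (1/2)*(1/2801) = -3/2 + 1/5602 = -4201/2801)
J(-67, 87) - 43211 = -4201/2801 - 43211 = -121038212/2801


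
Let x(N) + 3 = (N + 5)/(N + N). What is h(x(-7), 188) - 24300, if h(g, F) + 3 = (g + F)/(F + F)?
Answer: -7995525/329 ≈ -24303.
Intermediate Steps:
x(N) = -3 + (5 + N)/(2*N) (x(N) = -3 + (N + 5)/(N + N) = -3 + (5 + N)/((2*N)) = -3 + (5 + N)*(1/(2*N)) = -3 + (5 + N)/(2*N))
h(g, F) = -3 + (F + g)/(2*F) (h(g, F) = -3 + (g + F)/(F + F) = -3 + (F + g)/((2*F)) = -3 + (F + g)*(1/(2*F)) = -3 + (F + g)/(2*F))
h(x(-7), 188) - 24300 = (½)*((5/2)*(1 - 1*(-7))/(-7) - 5*188)/188 - 24300 = (½)*(1/188)*((5/2)*(-⅐)*(1 + 7) - 940) - 24300 = (½)*(1/188)*((5/2)*(-⅐)*8 - 940) - 24300 = (½)*(1/188)*(-20/7 - 940) - 24300 = (½)*(1/188)*(-6600/7) - 24300 = -825/329 - 24300 = -7995525/329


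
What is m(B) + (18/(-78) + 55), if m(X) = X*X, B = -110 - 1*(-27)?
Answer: 90269/13 ≈ 6943.8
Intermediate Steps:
B = -83 (B = -110 + 27 = -83)
m(X) = X²
m(B) + (18/(-78) + 55) = (-83)² + (18/(-78) + 55) = 6889 + (-1/78*18 + 55) = 6889 + (-3/13 + 55) = 6889 + 712/13 = 90269/13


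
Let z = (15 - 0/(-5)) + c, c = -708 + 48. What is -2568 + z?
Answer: -3213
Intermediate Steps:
c = -660
z = -645 (z = (15 - 0/(-5)) - 660 = (15 - 0*(-1)/5) - 660 = (15 - 16*0) - 660 = (15 + 0) - 660 = 15 - 660 = -645)
-2568 + z = -2568 - 645 = -3213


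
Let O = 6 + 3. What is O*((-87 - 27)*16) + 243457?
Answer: 227041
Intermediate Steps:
O = 9
O*((-87 - 27)*16) + 243457 = 9*((-87 - 27)*16) + 243457 = 9*(-114*16) + 243457 = 9*(-1824) + 243457 = -16416 + 243457 = 227041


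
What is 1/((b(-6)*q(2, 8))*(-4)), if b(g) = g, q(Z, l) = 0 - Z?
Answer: -1/48 ≈ -0.020833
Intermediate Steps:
q(Z, l) = -Z
1/((b(-6)*q(2, 8))*(-4)) = 1/(-(-6)*2*(-4)) = 1/(-6*(-2)*(-4)) = 1/(12*(-4)) = 1/(-48) = -1/48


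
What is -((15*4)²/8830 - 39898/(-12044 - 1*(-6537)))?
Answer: -37212454/4862681 ≈ -7.6527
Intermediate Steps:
-((15*4)²/8830 - 39898/(-12044 - 1*(-6537))) = -(60²*(1/8830) - 39898/(-12044 + 6537)) = -(3600*(1/8830) - 39898/(-5507)) = -(360/883 - 39898*(-1/5507)) = -(360/883 + 39898/5507) = -1*37212454/4862681 = -37212454/4862681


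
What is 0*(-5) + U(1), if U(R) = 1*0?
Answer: 0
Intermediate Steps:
U(R) = 0
0*(-5) + U(1) = 0*(-5) + 0 = 0 + 0 = 0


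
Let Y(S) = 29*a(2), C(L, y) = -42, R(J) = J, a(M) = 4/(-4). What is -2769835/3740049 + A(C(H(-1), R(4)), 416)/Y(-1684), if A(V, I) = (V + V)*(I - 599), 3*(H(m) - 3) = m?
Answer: -57572358443/108461421 ≈ -530.81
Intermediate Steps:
a(M) = -1 (a(M) = 4*(-¼) = -1)
H(m) = 3 + m/3
Y(S) = -29 (Y(S) = 29*(-1) = -29)
A(V, I) = 2*V*(-599 + I) (A(V, I) = (2*V)*(-599 + I) = 2*V*(-599 + I))
-2769835/3740049 + A(C(H(-1), R(4)), 416)/Y(-1684) = -2769835/3740049 + (2*(-42)*(-599 + 416))/(-29) = -2769835*1/3740049 + (2*(-42)*(-183))*(-1/29) = -2769835/3740049 + 15372*(-1/29) = -2769835/3740049 - 15372/29 = -57572358443/108461421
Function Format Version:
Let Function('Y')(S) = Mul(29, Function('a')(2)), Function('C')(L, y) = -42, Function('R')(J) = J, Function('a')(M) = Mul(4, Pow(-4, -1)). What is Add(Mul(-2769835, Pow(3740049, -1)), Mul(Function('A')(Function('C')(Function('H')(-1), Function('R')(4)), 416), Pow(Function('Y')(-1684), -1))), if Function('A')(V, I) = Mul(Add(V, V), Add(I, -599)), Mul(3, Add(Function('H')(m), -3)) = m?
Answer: Rational(-57572358443, 108461421) ≈ -530.81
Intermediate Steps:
Function('a')(M) = -1 (Function('a')(M) = Mul(4, Rational(-1, 4)) = -1)
Function('H')(m) = Add(3, Mul(Rational(1, 3), m))
Function('Y')(S) = -29 (Function('Y')(S) = Mul(29, -1) = -29)
Function('A')(V, I) = Mul(2, V, Add(-599, I)) (Function('A')(V, I) = Mul(Mul(2, V), Add(-599, I)) = Mul(2, V, Add(-599, I)))
Add(Mul(-2769835, Pow(3740049, -1)), Mul(Function('A')(Function('C')(Function('H')(-1), Function('R')(4)), 416), Pow(Function('Y')(-1684), -1))) = Add(Mul(-2769835, Pow(3740049, -1)), Mul(Mul(2, -42, Add(-599, 416)), Pow(-29, -1))) = Add(Mul(-2769835, Rational(1, 3740049)), Mul(Mul(2, -42, -183), Rational(-1, 29))) = Add(Rational(-2769835, 3740049), Mul(15372, Rational(-1, 29))) = Add(Rational(-2769835, 3740049), Rational(-15372, 29)) = Rational(-57572358443, 108461421)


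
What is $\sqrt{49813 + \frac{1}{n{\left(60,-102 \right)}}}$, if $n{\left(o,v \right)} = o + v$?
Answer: $\frac{\sqrt{87870090}}{42} \approx 223.19$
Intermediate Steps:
$\sqrt{49813 + \frac{1}{n{\left(60,-102 \right)}}} = \sqrt{49813 + \frac{1}{60 - 102}} = \sqrt{49813 + \frac{1}{-42}} = \sqrt{49813 - \frac{1}{42}} = \sqrt{\frac{2092145}{42}} = \frac{\sqrt{87870090}}{42}$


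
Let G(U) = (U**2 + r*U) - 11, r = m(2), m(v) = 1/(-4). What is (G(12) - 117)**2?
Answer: 169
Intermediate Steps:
m(v) = -1/4
r = -1/4 ≈ -0.25000
G(U) = -11 + U**2 - U/4 (G(U) = (U**2 - U/4) - 11 = -11 + U**2 - U/4)
(G(12) - 117)**2 = ((-11 + 12**2 - 1/4*12) - 117)**2 = ((-11 + 144 - 3) - 117)**2 = (130 - 117)**2 = 13**2 = 169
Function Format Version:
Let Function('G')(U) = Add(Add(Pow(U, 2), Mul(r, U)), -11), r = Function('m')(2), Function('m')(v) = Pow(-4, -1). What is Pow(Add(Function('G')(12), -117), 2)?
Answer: 169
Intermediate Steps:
Function('m')(v) = Rational(-1, 4)
r = Rational(-1, 4) ≈ -0.25000
Function('G')(U) = Add(-11, Pow(U, 2), Mul(Rational(-1, 4), U)) (Function('G')(U) = Add(Add(Pow(U, 2), Mul(Rational(-1, 4), U)), -11) = Add(-11, Pow(U, 2), Mul(Rational(-1, 4), U)))
Pow(Add(Function('G')(12), -117), 2) = Pow(Add(Add(-11, Pow(12, 2), Mul(Rational(-1, 4), 12)), -117), 2) = Pow(Add(Add(-11, 144, -3), -117), 2) = Pow(Add(130, -117), 2) = Pow(13, 2) = 169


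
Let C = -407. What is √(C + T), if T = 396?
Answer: I*√11 ≈ 3.3166*I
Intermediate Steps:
√(C + T) = √(-407 + 396) = √(-11) = I*√11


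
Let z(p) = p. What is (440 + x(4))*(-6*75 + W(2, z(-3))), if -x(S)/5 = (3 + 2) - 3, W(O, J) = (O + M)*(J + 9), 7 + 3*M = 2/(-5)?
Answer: -194704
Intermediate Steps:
M = -37/15 (M = -7/3 + (2/(-5))/3 = -7/3 + (2*(-⅕))/3 = -7/3 + (⅓)*(-⅖) = -7/3 - 2/15 = -37/15 ≈ -2.4667)
W(O, J) = (9 + J)*(-37/15 + O) (W(O, J) = (O - 37/15)*(J + 9) = (-37/15 + O)*(9 + J) = (9 + J)*(-37/15 + O))
x(S) = -10 (x(S) = -5*((3 + 2) - 3) = -5*(5 - 3) = -5*2 = -10)
(440 + x(4))*(-6*75 + W(2, z(-3))) = (440 - 10)*(-6*75 + (-111/5 + 9*2 - 37/15*(-3) - 3*2)) = 430*(-450 + (-111/5 + 18 + 37/5 - 6)) = 430*(-450 - 14/5) = 430*(-2264/5) = -194704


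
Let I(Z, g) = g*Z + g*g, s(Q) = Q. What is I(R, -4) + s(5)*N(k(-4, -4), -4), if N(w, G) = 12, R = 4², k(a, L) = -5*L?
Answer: 12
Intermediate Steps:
R = 16
I(Z, g) = g² + Z*g (I(Z, g) = Z*g + g² = g² + Z*g)
I(R, -4) + s(5)*N(k(-4, -4), -4) = -4*(16 - 4) + 5*12 = -4*12 + 60 = -48 + 60 = 12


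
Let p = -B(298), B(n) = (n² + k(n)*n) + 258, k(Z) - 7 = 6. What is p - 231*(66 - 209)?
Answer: -59903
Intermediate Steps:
k(Z) = 13 (k(Z) = 7 + 6 = 13)
B(n) = 258 + n² + 13*n (B(n) = (n² + 13*n) + 258 = 258 + n² + 13*n)
p = -92936 (p = -(258 + 298² + 13*298) = -(258 + 88804 + 3874) = -1*92936 = -92936)
p - 231*(66 - 209) = -92936 - 231*(66 - 209) = -92936 - 231*(-143) = -92936 + 33033 = -59903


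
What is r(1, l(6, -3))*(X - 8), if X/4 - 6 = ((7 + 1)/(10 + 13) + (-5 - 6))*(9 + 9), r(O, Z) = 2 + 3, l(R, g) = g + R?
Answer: -86360/23 ≈ -3754.8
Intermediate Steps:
l(R, g) = R + g
r(O, Z) = 5
X = -17088/23 (X = 24 + 4*(((7 + 1)/(10 + 13) + (-5 - 6))*(9 + 9)) = 24 + 4*((8/23 - 11)*18) = 24 + 4*(-245/23*18) = 24 + 4*(-4410/23) = 24 - 17640/23 = -17088/23 ≈ -742.96)
r(1, l(6, -3))*(X - 8) = 5*(-17088/23 - 8) = 5*(-17272/23) = -86360/23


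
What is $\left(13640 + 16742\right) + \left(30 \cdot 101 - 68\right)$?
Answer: $33344$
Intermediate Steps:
$\left(13640 + 16742\right) + \left(30 \cdot 101 - 68\right) = 30382 + \left(3030 - 68\right) = 30382 + 2962 = 33344$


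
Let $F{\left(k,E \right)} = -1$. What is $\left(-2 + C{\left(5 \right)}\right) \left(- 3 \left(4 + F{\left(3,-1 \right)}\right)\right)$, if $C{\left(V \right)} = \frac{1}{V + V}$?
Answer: $\frac{171}{10} \approx 17.1$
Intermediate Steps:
$C{\left(V \right)} = \frac{1}{2 V}$
$\left(-2 + C{\left(5 \right)}\right) \left(- 3 \left(4 + F{\left(3,-1 \right)}\right)\right) = \left(-2 + \frac{1}{2 \cdot 5}\right) \left(- 3 \left(4 - 1\right)\right) = \left(-2 + \frac{1}{2} \cdot \frac{1}{5}\right) \left(\left(-3\right) 3\right) = \left(-2 + \frac{1}{10}\right) \left(-9\right) = \left(- \frac{19}{10}\right) \left(-9\right) = \frac{171}{10}$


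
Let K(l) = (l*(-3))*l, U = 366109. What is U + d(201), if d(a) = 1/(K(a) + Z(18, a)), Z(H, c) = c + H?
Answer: 44293331255/120984 ≈ 3.6611e+5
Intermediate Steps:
Z(H, c) = H + c
K(l) = -3*l² (K(l) = (-3*l)*l = -3*l²)
d(a) = 1/(18 + a - 3*a²) (d(a) = 1/(-3*a² + (18 + a)) = 1/(18 + a - 3*a²))
U + d(201) = 366109 + 1/(18 + 201 - 3*201²) = 366109 + 1/(18 + 201 - 3*40401) = 366109 + 1/(18 + 201 - 121203) = 366109 + 1/(-120984) = 366109 - 1/120984 = 44293331255/120984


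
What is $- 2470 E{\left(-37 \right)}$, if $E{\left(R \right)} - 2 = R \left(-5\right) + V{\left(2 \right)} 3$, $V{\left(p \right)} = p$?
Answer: $-476710$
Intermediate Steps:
$E{\left(R \right)} = 8 - 5 R$ ($E{\left(R \right)} = 2 + \left(R \left(-5\right) + 2 \cdot 3\right) = 2 - \left(-6 + 5 R\right) = 8 - 5 R$)
$- 2470 E{\left(-37 \right)} = - 2470 \left(8 - -185\right) = - 2470 \left(8 + 185\right) = \left(-2470\right) 193 = -476710$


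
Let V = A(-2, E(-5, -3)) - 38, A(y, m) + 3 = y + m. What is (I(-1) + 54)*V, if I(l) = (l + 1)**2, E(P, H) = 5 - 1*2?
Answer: -2160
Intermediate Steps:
E(P, H) = 3 (E(P, H) = 5 - 2 = 3)
A(y, m) = -3 + m + y (A(y, m) = -3 + (y + m) = -3 + (m + y) = -3 + m + y)
I(l) = (1 + l)**2
V = -40 (V = (-3 + 3 - 2) - 38 = -2 - 38 = -40)
(I(-1) + 54)*V = ((1 - 1)**2 + 54)*(-40) = (0**2 + 54)*(-40) = (0 + 54)*(-40) = 54*(-40) = -2160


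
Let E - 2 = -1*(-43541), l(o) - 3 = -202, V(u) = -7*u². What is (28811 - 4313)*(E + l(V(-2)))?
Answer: 1061841312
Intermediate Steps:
l(o) = -199 (l(o) = 3 - 202 = -199)
E = 43543 (E = 2 - 1*(-43541) = 2 + 43541 = 43543)
(28811 - 4313)*(E + l(V(-2))) = (28811 - 4313)*(43543 - 199) = 24498*43344 = 1061841312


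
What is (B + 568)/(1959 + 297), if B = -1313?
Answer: -745/2256 ≈ -0.33023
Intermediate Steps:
(B + 568)/(1959 + 297) = (-1313 + 568)/(1959 + 297) = -745/2256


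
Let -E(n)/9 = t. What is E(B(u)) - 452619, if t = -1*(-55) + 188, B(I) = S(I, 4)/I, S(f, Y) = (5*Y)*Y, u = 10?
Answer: -454806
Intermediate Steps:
S(f, Y) = 5*Y²
B(I) = 80/I (B(I) = (5*4²)/I = (5*16)/I = 80/I)
t = 243 (t = 55 + 188 = 243)
E(n) = -2187 (E(n) = -9*243 = -2187)
E(B(u)) - 452619 = -2187 - 452619 = -454806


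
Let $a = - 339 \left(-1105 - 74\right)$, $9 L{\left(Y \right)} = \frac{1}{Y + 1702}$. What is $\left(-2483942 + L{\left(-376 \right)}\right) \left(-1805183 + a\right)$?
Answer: $\frac{20831903572788077}{5967} \approx 3.4912 \cdot 10^{12}$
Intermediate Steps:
$L{\left(Y \right)} = \frac{1}{9 \left(1702 + Y\right)}$ ($L{\left(Y \right)} = \frac{1}{9 \left(Y + 1702\right)} = \frac{1}{9 \left(1702 + Y\right)}$)
$a = 399681$ ($a = \left(-339\right) \left(-1179\right) = 399681$)
$\left(-2483942 + L{\left(-376 \right)}\right) \left(-1805183 + a\right) = \left(-2483942 + \frac{1}{9 \left(1702 - 376\right)}\right) \left(-1805183 + 399681\right) = \left(-2483942 + \frac{1}{9 \cdot 1326}\right) \left(-1405502\right) = \left(-2483942 + \frac{1}{9} \cdot \frac{1}{1326}\right) \left(-1405502\right) = \left(-2483942 + \frac{1}{11934}\right) \left(-1405502\right) = \left(- \frac{29643363827}{11934}\right) \left(-1405502\right) = \frac{20831903572788077}{5967}$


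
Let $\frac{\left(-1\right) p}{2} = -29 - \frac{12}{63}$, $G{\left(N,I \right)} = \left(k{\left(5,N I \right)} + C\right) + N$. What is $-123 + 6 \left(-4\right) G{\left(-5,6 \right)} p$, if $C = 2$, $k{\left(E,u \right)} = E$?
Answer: $- \frac{20477}{7} \approx -2925.3$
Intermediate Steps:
$G{\left(N,I \right)} = 7 + N$ ($G{\left(N,I \right)} = \left(5 + 2\right) + N = 7 + N$)
$p = \frac{1226}{21}$ ($p = - 2 \left(-29 - \frac{12}{63}\right) = - 2 \left(-29 - 12 \cdot \frac{1}{63}\right) = - 2 \left(-29 - \frac{4}{21}\right) = \left(-2\right) \left(- \frac{613}{21}\right) = \frac{1226}{21} \approx 58.381$)
$-123 + 6 \left(-4\right) G{\left(-5,6 \right)} p = -123 + 6 \left(-4\right) \left(7 - 5\right) \frac{1226}{21} = -123 + \left(-24\right) 2 \cdot \frac{1226}{21} = -123 - \frac{19616}{7} = - \frac{20477}{7}$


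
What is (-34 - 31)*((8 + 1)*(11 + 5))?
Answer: -9360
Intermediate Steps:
(-34 - 31)*((8 + 1)*(11 + 5)) = -585*16 = -65*144 = -9360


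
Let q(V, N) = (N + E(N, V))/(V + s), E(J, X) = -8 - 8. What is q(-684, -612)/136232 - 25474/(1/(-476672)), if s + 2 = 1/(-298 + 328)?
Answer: 4255300153679134003/350439791 ≈ 1.2143e+10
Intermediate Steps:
E(J, X) = -16
s = -59/30 (s = -2 + 1/(-298 + 328) = -2 + 1/30 = -59/30 ≈ -1.9667)
q(V, N) = (-16 + N)/(-59/30 + V) (q(V, N) = (N - 16)/(V - 59/30) = (-16 + N)/(-59/30 + V))
q(-684, -612)/136232 - 25474/(1/(-476672)) = (30*(-16 - 612)/(-59 + 30*(-684)))/136232 - 25474/(1/(-476672)) = (30*(-628)/(-59 - 20520))*(1/136232) - 25474/(-1/476672) = (30*(-628)/(-20579))*(1/136232) - 25474*(-476672) = (30*(-1/20579)*(-628))*(1/136232) + 12142742528 = (18840/20579)*(1/136232) + 12142742528 = 2355/350439791 + 12142742528 = 4255300153679134003/350439791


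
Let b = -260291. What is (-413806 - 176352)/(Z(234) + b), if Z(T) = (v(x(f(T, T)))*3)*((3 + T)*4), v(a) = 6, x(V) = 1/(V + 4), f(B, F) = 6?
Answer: 590158/243227 ≈ 2.4264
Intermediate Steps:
x(V) = 1/(4 + V)
Z(T) = 216 + 72*T (Z(T) = (6*3)*((3 + T)*4) = 18*(12 + 4*T) = 216 + 72*T)
(-413806 - 176352)/(Z(234) + b) = (-413806 - 176352)/((216 + 72*234) - 260291) = -590158/((216 + 16848) - 260291) = -590158/(17064 - 260291) = -590158/(-243227) = -590158*(-1/243227) = 590158/243227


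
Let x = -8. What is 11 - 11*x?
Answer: 99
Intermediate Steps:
11 - 11*x = 11 - 11*(-8) = 11 + 88 = 99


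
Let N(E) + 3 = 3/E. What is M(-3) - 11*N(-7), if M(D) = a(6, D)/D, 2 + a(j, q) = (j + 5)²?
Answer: -41/21 ≈ -1.9524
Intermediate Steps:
a(j, q) = -2 + (5 + j)² (a(j, q) = -2 + (j + 5)² = -2 + (5 + j)²)
N(E) = -3 + 3/E
M(D) = 119/D (M(D) = (-2 + (5 + 6)²)/D = (-2 + 11²)/D = (-2 + 121)/D = 119/D)
M(-3) - 11*N(-7) = 119/(-3) - 11*(-3 + 3/(-7)) = 119*(-⅓) - 11*(-3 + 3*(-⅐)) = -119/3 - 11*(-3 - 3/7) = -119/3 - 11*(-24/7) = -119/3 + 264/7 = -41/21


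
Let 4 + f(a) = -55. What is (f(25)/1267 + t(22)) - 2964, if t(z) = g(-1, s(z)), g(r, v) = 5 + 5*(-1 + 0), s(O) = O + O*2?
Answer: -3755447/1267 ≈ -2964.0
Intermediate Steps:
f(a) = -59 (f(a) = -4 - 55 = -59)
s(O) = 3*O (s(O) = O + 2*O = 3*O)
g(r, v) = 0 (g(r, v) = 5 + 5*(-1) = 5 - 5 = 0)
t(z) = 0
(f(25)/1267 + t(22)) - 2964 = (-59/1267 + 0) - 2964 = -59/1267 - 2964 = -3755447/1267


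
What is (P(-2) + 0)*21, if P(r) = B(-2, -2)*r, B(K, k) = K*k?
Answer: -168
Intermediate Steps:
P(r) = 4*r (P(r) = (-2*(-2))*r = 4*r)
(P(-2) + 0)*21 = (4*(-2) + 0)*21 = (-8 + 0)*21 = -8*21 = -168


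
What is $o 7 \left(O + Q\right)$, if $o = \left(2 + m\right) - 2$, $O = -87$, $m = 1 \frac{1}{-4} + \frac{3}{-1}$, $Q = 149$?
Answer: $- \frac{2821}{2} \approx -1410.5$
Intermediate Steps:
$m = - \frac{13}{4}$ ($m = 1 \left(- \frac{1}{4}\right) + 3 \left(-1\right) = - \frac{1}{4} - 3 = - \frac{13}{4} \approx -3.25$)
$o = - \frac{13}{4}$ ($o = \left(2 - \frac{13}{4}\right) - 2 = - \frac{5}{4} - 2 = - \frac{13}{4} \approx -3.25$)
$o 7 \left(O + Q\right) = \left(- \frac{13}{4}\right) 7 \left(-87 + 149\right) = \left(- \frac{91}{4}\right) 62 = - \frac{2821}{2}$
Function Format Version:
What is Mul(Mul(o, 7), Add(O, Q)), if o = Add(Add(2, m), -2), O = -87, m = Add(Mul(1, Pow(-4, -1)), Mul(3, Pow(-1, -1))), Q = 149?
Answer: Rational(-2821, 2) ≈ -1410.5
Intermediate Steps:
m = Rational(-13, 4) (m = Add(Mul(1, Rational(-1, 4)), Mul(3, -1)) = Add(Rational(-1, 4), -3) = Rational(-13, 4) ≈ -3.2500)
o = Rational(-13, 4) (o = Add(Add(2, Rational(-13, 4)), -2) = Add(Rational(-5, 4), -2) = Rational(-13, 4) ≈ -3.2500)
Mul(Mul(o, 7), Add(O, Q)) = Mul(Mul(Rational(-13, 4), 7), Add(-87, 149)) = Mul(Rational(-91, 4), 62) = Rational(-2821, 2)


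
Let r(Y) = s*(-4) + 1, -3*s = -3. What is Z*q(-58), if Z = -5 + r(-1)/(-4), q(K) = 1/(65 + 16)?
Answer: -17/324 ≈ -0.052469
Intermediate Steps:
s = 1 (s = -⅓*(-3) = 1)
q(K) = 1/81
r(Y) = -3 (r(Y) = 1*(-4) + 1 = -4 + 1 = -3)
Z = -17/4 (Z = -5 - 3/(-4) = -5 - ¼*(-3) = -5 + ¾ = -17/4 ≈ -4.2500)
Z*q(-58) = -17/4*1/81 = -17/324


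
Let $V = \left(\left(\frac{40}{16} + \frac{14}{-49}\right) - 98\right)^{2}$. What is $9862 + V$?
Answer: $\frac{3731233}{196} \approx 19037.0$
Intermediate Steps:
$V = \frac{1798281}{196}$ ($V = \left(\left(40 \cdot \frac{1}{16} + 14 \left(- \frac{1}{49}\right)\right) - 98\right)^{2} = \left(\left(\frac{5}{2} - \frac{2}{7}\right) - 98\right)^{2} = \left(\frac{31}{14} - 98\right)^{2} = \left(- \frac{1341}{14}\right)^{2} = \frac{1798281}{196} \approx 9174.9$)
$9862 + V = 9862 + \frac{1798281}{196} = \frac{3731233}{196}$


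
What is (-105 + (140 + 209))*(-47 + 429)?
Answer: 93208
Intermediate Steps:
(-105 + (140 + 209))*(-47 + 429) = (-105 + 349)*382 = 244*382 = 93208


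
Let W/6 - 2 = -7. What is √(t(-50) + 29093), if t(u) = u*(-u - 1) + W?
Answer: 3*√2957 ≈ 163.14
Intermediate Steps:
W = -30 (W = 12 + 6*(-7) = 12 - 42 = -30)
t(u) = -30 + u*(-1 - u) (t(u) = u*(-u - 1) - 30 = u*(-1 - u) - 30 = -30 + u*(-1 - u))
√(t(-50) + 29093) = √((-30 - 1*(-50) - 1*(-50)²) + 29093) = √((-30 + 50 - 1*2500) + 29093) = √((-30 + 50 - 2500) + 29093) = √(-2480 + 29093) = √26613 = 3*√2957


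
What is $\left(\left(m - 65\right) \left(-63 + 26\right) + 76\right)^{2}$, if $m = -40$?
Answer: $15689521$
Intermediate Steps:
$\left(\left(m - 65\right) \left(-63 + 26\right) + 76\right)^{2} = \left(\left(-40 - 65\right) \left(-63 + 26\right) + 76\right)^{2} = \left(\left(-105\right) \left(-37\right) + 76\right)^{2} = \left(3885 + 76\right)^{2} = 3961^{2} = 15689521$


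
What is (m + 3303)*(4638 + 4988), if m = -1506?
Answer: 17297922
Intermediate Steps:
(m + 3303)*(4638 + 4988) = (-1506 + 3303)*(4638 + 4988) = 1797*9626 = 17297922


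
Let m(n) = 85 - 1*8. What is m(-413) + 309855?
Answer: 309932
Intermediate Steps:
m(n) = 77 (m(n) = 85 - 8 = 77)
m(-413) + 309855 = 77 + 309855 = 309932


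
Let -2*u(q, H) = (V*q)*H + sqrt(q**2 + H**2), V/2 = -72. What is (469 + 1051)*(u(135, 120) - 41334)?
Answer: 1710100320 - 11400*sqrt(145) ≈ 1.7100e+9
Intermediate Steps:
V = -144 (V = 2*(-72) = -144)
u(q, H) = -sqrt(H**2 + q**2)/2 + 72*H*q (u(q, H) = -((-144*q)*H + sqrt(q**2 + H**2))/2 = -(-144*H*q + sqrt(H**2 + q**2))/2 = -(sqrt(H**2 + q**2) - 144*H*q)/2 = -sqrt(H**2 + q**2)/2 + 72*H*q)
(469 + 1051)*(u(135, 120) - 41334) = (469 + 1051)*((-sqrt(120**2 + 135**2)/2 + 72*120*135) - 41334) = 1520*((-sqrt(14400 + 18225)/2 + 1166400) - 41334) = 1520*((-15*sqrt(145)/2 + 1166400) - 41334) = 1520*((1166400 - 15*sqrt(145)/2) - 41334) = 1520*(1125066 - 15*sqrt(145)/2) = 1710100320 - 11400*sqrt(145)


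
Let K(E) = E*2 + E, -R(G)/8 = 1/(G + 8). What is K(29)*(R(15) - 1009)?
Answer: -2019705/23 ≈ -87813.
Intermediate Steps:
R(G) = -8/(8 + G) (R(G) = -8/(G + 8) = -8/(8 + G))
K(E) = 3*E (K(E) = 2*E + E = 3*E)
K(29)*(R(15) - 1009) = (3*29)*(-8/(8 + 15) - 1009) = 87*(-8/23 - 1009) = 87*(-23215/23) = -2019705/23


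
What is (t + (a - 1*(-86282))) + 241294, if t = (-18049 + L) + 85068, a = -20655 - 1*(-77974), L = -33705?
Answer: 418209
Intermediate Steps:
a = 57319 (a = -20655 + 77974 = 57319)
t = 33314 (t = (-18049 - 33705) + 85068 = -51754 + 85068 = 33314)
(t + (a - 1*(-86282))) + 241294 = (33314 + (57319 - 1*(-86282))) + 241294 = (33314 + (57319 + 86282)) + 241294 = (33314 + 143601) + 241294 = 176915 + 241294 = 418209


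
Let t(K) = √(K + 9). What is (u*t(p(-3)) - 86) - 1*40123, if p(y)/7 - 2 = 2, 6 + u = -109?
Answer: -40209 - 115*√37 ≈ -40909.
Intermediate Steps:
u = -115 (u = -6 - 109 = -115)
p(y) = 28 (p(y) = 14 + 7*2 = 14 + 14 = 28)
t(K) = √(9 + K)
(u*t(p(-3)) - 86) - 1*40123 = (-115*√(9 + 28) - 86) - 1*40123 = (-115*√37 - 86) - 40123 = (-86 - 115*√37) - 40123 = -40209 - 115*√37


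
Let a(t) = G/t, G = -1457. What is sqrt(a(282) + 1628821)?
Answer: sqrt(58637370)/6 ≈ 1276.3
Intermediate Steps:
a(t) = -1457/t
sqrt(a(282) + 1628821) = sqrt(-1457/282 + 1628821) = sqrt(-1457*1/282 + 1628821) = sqrt(-31/6 + 1628821) = sqrt(9772895/6) = sqrt(58637370)/6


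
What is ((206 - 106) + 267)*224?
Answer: 82208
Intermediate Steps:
((206 - 106) + 267)*224 = (100 + 267)*224 = 367*224 = 82208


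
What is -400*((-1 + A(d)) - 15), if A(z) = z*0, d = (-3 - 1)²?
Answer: 6400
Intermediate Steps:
d = 16 (d = (-4)² = 16)
A(z) = 0
-400*((-1 + A(d)) - 15) = -400*((-1 + 0) - 15) = -400*(-1 - 15) = -400*(-16) = 6400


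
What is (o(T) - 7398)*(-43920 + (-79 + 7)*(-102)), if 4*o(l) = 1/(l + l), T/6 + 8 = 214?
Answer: 27870692163/103 ≈ 2.7059e+8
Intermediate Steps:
T = 1236 (T = -48 + 6*214 = -48 + 1284 = 1236)
o(l) = 1/(8*l) (o(l) = 1/(4*(l + l)) = 1/(4*((2*l))) = (1/(2*l))/4 = 1/(8*l))
(o(T) - 7398)*(-43920 + (-79 + 7)*(-102)) = ((⅛)/1236 - 7398)*(-43920 + (-79 + 7)*(-102)) = ((⅛)*(1/1236) - 7398)*(-43920 - 72*(-102)) = (1/9888 - 7398)*(-43920 + 7344) = -73151423/9888*(-36576) = 27870692163/103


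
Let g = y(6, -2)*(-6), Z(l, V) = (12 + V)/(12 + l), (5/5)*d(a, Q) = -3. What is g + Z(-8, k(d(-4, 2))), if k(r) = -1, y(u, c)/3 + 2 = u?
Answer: -277/4 ≈ -69.250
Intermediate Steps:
y(u, c) = -6 + 3*u
d(a, Q) = -3
Z(l, V) = (12 + V)/(12 + l)
g = -72 (g = (-6 + 3*6)*(-6) = (-6 + 18)*(-6) = 12*(-6) = -72)
g + Z(-8, k(d(-4, 2))) = -72 + (12 - 1)/(12 - 8) = -72 + 11/4 = -277/4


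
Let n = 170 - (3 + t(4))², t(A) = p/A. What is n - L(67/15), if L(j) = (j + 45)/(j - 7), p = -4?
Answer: 3525/19 ≈ 185.53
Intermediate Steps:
t(A) = -4/A
n = 166 (n = 170 - (3 - 4/4)² = 170 - (3 - 4*¼)² = 170 - (3 - 1)² = 170 - 1*2² = 170 - 1*4 = 170 - 4 = 166)
L(j) = (45 + j)/(-7 + j)
n - L(67/15) = 166 - (45 + 67/15)/(-7 + 67/15) = 166 - 742/((-38/15)*15) = 166 - (-15)*742/(38*15) = 166 - 1*(-371/19) = 166 + 371/19 = 3525/19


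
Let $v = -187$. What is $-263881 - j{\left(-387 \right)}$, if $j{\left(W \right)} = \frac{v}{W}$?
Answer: $- \frac{102122134}{387} \approx -2.6388 \cdot 10^{5}$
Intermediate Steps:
$j{\left(W \right)} = - \frac{187}{W}$
$-263881 - j{\left(-387 \right)} = -263881 - - \frac{187}{-387} = -263881 - \left(-187\right) \left(- \frac{1}{387}\right) = -263881 - \frac{187}{387} = - \frac{102122134}{387}$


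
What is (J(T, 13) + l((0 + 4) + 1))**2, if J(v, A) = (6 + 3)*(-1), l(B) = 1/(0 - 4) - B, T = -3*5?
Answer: 3249/16 ≈ 203.06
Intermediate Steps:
T = -15
l(B) = -1/4 - B (l(B) = 1/(-4) - B = -1/4 - B)
J(v, A) = -9 (J(v, A) = 9*(-1) = -9)
(J(T, 13) + l((0 + 4) + 1))**2 = (-9 + (-1/4 - ((0 + 4) + 1)))**2 = (-9 + (-1/4 - (4 + 1)))**2 = (-9 + (-1/4 - 1*5))**2 = (-9 + (-1/4 - 5))**2 = (-9 - 21/4)**2 = (-57/4)**2 = 3249/16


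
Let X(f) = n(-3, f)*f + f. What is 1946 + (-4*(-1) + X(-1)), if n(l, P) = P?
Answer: 1950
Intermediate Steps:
X(f) = f + f**2 (X(f) = f*f + f = f**2 + f = f + f**2)
1946 + (-4*(-1) + X(-1)) = 1946 + (-4*(-1) - (1 - 1)) = 1946 + (4 - 1*0) = 1946 + (4 + 0) = 1946 + 4 = 1950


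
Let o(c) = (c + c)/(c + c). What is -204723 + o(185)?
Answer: -204722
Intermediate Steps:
o(c) = 1 (o(c) = (2*c)/((2*c)) = (2*c)*(1/(2*c)) = 1)
-204723 + o(185) = -204723 + 1 = -204722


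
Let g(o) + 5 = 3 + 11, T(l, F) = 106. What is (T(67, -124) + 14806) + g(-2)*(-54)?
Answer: 14426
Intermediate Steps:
g(o) = 9 (g(o) = -5 + (3 + 11) = -5 + 14 = 9)
(T(67, -124) + 14806) + g(-2)*(-54) = (106 + 14806) + 9*(-54) = 14912 - 486 = 14426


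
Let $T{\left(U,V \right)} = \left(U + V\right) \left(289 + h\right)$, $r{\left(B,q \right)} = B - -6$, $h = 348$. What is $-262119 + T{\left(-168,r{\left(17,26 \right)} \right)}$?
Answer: $-354484$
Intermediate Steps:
$r{\left(B,q \right)} = 6 + B$ ($r{\left(B,q \right)} = B + 6 = 6 + B$)
$T{\left(U,V \right)} = 637 U + 637 V$ ($T{\left(U,V \right)} = \left(U + V\right) \left(289 + 348\right) = \left(U + V\right) 637 = 637 U + 637 V$)
$-262119 + T{\left(-168,r{\left(17,26 \right)} \right)} = -262119 + \left(637 \left(-168\right) + 637 \left(6 + 17\right)\right) = -262119 + \left(-107016 + 637 \cdot 23\right) = -262119 + \left(-107016 + 14651\right) = -262119 - 92365 = -354484$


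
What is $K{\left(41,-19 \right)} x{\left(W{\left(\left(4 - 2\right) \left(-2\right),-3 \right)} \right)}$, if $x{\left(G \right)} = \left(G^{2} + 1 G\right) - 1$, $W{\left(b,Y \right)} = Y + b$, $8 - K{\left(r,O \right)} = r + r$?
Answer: $-3034$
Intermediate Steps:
$K{\left(r,O \right)} = 8 - 2 r$ ($K{\left(r,O \right)} = 8 - \left(r + r\right) = 8 - 2 r$)
$x{\left(G \right)} = -1 + G + G^{2}$ ($x{\left(G \right)} = \left(G^{2} + G\right) - 1 = \left(G + G^{2}\right) - 1 = -1 + G + G^{2}$)
$K{\left(41,-19 \right)} x{\left(W{\left(\left(4 - 2\right) \left(-2\right),-3 \right)} \right)} = \left(8 - 82\right) \left(-1 + \left(-3 + \left(4 - 2\right) \left(-2\right)\right) + \left(-3 + \left(4 - 2\right) \left(-2\right)\right)^{2}\right) = \left(8 - 82\right) \left(-1 + \left(-3 + 2 \left(-2\right)\right) + \left(-3 + 2 \left(-2\right)\right)^{2}\right) = - 74 \left(-1 - 7 + \left(-3 - 4\right)^{2}\right) = - 74 \left(-1 - 7 + \left(-7\right)^{2}\right) = - 74 \left(-1 - 7 + 49\right) = \left(-74\right) 41 = -3034$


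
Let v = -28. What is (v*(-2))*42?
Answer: 2352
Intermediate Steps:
(v*(-2))*42 = -28*(-2)*42 = 56*42 = 2352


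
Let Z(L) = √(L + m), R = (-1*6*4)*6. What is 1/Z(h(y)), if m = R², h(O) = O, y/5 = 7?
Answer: √20771/20771 ≈ 0.0069386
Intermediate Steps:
y = 35 (y = 5*7 = 35)
R = -144 (R = -6*4*6 = -24*6 = -144)
m = 20736 (m = (-144)² = 20736)
Z(L) = √(20736 + L) (Z(L) = √(L + 20736) = √(20736 + L))
1/Z(h(y)) = 1/(√(20736 + 35)) = 1/(√20771) = √20771/20771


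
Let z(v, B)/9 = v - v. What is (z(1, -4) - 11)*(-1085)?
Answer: 11935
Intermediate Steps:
z(v, B) = 0 (z(v, B) = 9*(v - v) = 9*0 = 0)
(z(1, -4) - 11)*(-1085) = (0 - 11)*(-1085) = -11*(-1085) = 11935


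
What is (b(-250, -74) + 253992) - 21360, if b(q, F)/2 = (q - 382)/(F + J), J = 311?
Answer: 697880/3 ≈ 2.3263e+5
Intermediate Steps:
b(q, F) = 2*(-382 + q)/(311 + F) (b(q, F) = 2*((q - 382)/(F + 311)) = 2*((-382 + q)/(311 + F)) = 2*(-382 + q)/(311 + F))
(b(-250, -74) + 253992) - 21360 = (2*(-382 - 250)/(311 - 74) + 253992) - 21360 = (2*(-632)/237 + 253992) - 21360 = (2*(1/237)*(-632) + 253992) - 21360 = (-16/3 + 253992) - 21360 = 761960/3 - 21360 = 697880/3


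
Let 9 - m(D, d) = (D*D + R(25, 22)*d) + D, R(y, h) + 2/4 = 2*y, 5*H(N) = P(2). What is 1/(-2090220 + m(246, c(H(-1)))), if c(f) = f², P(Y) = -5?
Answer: -2/4302045 ≈ -4.6490e-7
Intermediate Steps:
H(N) = -1 (H(N) = (⅕)*(-5) = -1)
R(y, h) = -½ + 2*y
m(D, d) = 9 - D - D² - 99*d/2 (m(D, d) = 9 - ((D*D + (-½ + 2*25)*d) + D) = 9 - ((D² + (-½ + 50)*d) + D) = 9 - ((D² + 99*d/2) + D) = 9 - (D + D² + 99*d/2) = 9 + (-D - D² - 99*d/2) = 9 - D - D² - 99*d/2)
1/(-2090220 + m(246, c(H(-1)))) = 1/(-2090220 + (9 - 1*246 - 1*246² - 99/2*(-1)²)) = 1/(-2090220 + (9 - 246 - 1*60516 - 99/2*1)) = 1/(-2090220 + (9 - 246 - 60516 - 99/2)) = 1/(-2090220 - 121605/2) = 1/(-4302045/2) = -2/4302045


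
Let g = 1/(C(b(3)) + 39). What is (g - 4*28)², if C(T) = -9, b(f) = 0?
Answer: 11282881/900 ≈ 12537.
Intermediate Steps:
g = 1/30 (g = 1/(-9 + 39) = 1/30 ≈ 0.033333)
(g - 4*28)² = (1/30 - 4*28)² = (1/30 - 112)² = (-3359/30)² = 11282881/900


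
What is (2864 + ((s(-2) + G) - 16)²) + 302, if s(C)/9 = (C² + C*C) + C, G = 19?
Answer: 6415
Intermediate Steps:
s(C) = 9*C + 18*C² (s(C) = 9*((C² + C*C) + C) = 9*((C² + C²) + C) = 9*(2*C² + C) = 9*(C + 2*C²) = 9*C + 18*C²)
(2864 + ((s(-2) + G) - 16)²) + 302 = (2864 + ((9*(-2)*(1 + 2*(-2)) + 19) - 16)²) + 302 = (2864 + ((9*(-2)*(1 - 4) + 19) - 16)²) + 302 = (2864 + ((9*(-2)*(-3) + 19) - 16)²) + 302 = (2864 + ((54 + 19) - 16)²) + 302 = (2864 + (73 - 16)²) + 302 = (2864 + 57²) + 302 = (2864 + 3249) + 302 = 6113 + 302 = 6415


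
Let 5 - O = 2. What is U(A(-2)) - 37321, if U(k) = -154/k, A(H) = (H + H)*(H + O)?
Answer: -74565/2 ≈ -37283.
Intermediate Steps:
O = 3 (O = 5 - 1*2 = 5 - 2 = 3)
A(H) = 2*H*(3 + H) (A(H) = (H + H)*(H + 3) = (2*H)*(3 + H) = 2*H*(3 + H))
U(A(-2)) - 37321 = -154*(-1/(4*(3 - 2))) - 37321 = -154/(2*(-2)*1) - 37321 = -154/(-4) - 37321 = -154*(-¼) - 37321 = 77/2 - 37321 = -74565/2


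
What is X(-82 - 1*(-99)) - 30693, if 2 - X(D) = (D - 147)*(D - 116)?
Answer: -43561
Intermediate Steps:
X(D) = 2 - (-147 + D)*(-116 + D) (X(D) = 2 - (D - 147)*(D - 116) = 2 - (-147 + D)*(-116 + D))
X(-82 - 1*(-99)) - 30693 = (-17050 - (-82 - 1*(-99))**2 + 263*(-82 - 1*(-99))) - 30693 = (-17050 - (-82 + 99)**2 + 263*(-82 + 99)) - 30693 = (-17050 - 1*17**2 + 263*17) - 30693 = (-17050 - 1*289 + 4471) - 30693 = (-17050 - 289 + 4471) - 30693 = -12868 - 30693 = -43561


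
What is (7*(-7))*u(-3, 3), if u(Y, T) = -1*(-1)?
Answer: -49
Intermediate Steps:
u(Y, T) = 1
(7*(-7))*u(-3, 3) = (7*(-7))*1 = -49*1 = -49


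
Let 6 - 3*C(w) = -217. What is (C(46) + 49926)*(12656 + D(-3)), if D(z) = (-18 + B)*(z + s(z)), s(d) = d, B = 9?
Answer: 1906512710/3 ≈ 6.3550e+8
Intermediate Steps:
C(w) = 223/3 (C(w) = 2 - ⅓*(-217) = 2 + 217/3 = 223/3)
D(z) = -18*z (D(z) = (-18 + 9)*(z + z) = -18*z)
(C(46) + 49926)*(12656 + D(-3)) = (223/3 + 49926)*(12656 - 18*(-3)) = 150001*(12656 + 54)/3 = (150001/3)*12710 = 1906512710/3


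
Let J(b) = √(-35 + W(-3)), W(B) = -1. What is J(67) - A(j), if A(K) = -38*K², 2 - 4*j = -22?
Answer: 1368 + 6*I ≈ 1368.0 + 6.0*I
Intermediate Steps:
j = 6 (j = ½ - ¼*(-22) = ½ + 11/2 = 6)
J(b) = 6*I (J(b) = √(-35 - 1) = √(-36) = 6*I)
J(67) - A(j) = 6*I - (-38)*6² = 6*I - (-38)*36 = 6*I - 1*(-1368) = 6*I + 1368 = 1368 + 6*I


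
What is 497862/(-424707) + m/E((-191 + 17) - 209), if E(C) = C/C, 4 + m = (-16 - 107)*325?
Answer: -5659953005/141569 ≈ -39980.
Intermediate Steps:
m = -39979 (m = -4 + (-16 - 107)*325 = -4 - 123*325 = -4 - 39975 = -39979)
E(C) = 1
497862/(-424707) + m/E((-191 + 17) - 209) = 497862/(-424707) - 39979/1 = 497862*(-1/424707) - 39979*1 = -165954/141569 - 39979 = -5659953005/141569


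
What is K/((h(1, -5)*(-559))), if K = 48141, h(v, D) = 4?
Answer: -48141/2236 ≈ -21.530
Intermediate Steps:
K/((h(1, -5)*(-559))) = 48141/((4*(-559))) = 48141/(-2236) = 48141*(-1/2236) = -48141/2236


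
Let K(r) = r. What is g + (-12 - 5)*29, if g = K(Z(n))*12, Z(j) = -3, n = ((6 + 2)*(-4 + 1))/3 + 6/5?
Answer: -529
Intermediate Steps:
n = -34/5 (n = (8*(-3))*(⅓) + 6*(⅕) = -24*⅓ + 6/5 = -8 + 6/5 = -34/5 ≈ -6.8000)
g = -36 (g = -3*12 = -36)
g + (-12 - 5)*29 = -36 + (-12 - 5)*29 = -36 - 17*29 = -36 - 493 = -529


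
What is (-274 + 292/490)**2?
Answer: 4486856256/60025 ≈ 74750.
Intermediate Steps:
(-274 + 292/490)**2 = (-274 + 292*(1/490))**2 = (-274 + 146/245)**2 = (-66984/245)**2 = 4486856256/60025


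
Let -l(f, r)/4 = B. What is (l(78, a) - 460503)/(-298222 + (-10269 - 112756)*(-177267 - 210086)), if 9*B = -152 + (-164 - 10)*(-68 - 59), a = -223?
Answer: -4232311/428884241427 ≈ -9.8682e-6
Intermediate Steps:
B = 21946/9 (B = (-152 + (-164 - 10)*(-68 - 59))/9 = (-152 - 174*(-127))/9 = (-152 + 22098)/9 = (⅑)*21946 = 21946/9 ≈ 2438.4)
l(f, r) = -87784/9 (l(f, r) = -4*21946/9 = -87784/9)
(l(78, a) - 460503)/(-298222 + (-10269 - 112756)*(-177267 - 210086)) = (-87784/9 - 460503)/(-298222 + (-10269 - 112756)*(-177267 - 210086)) = -4232311/(9*(-298222 - 123025*(-387353))) = -4232311/(9*(-298222 + 47654102825)) = -4232311/9/47653804603 = -4232311/9*1/47653804603 = -4232311/428884241427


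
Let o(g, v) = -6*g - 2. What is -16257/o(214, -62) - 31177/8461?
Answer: 97456855/10880846 ≈ 8.9567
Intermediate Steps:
o(g, v) = -2 - 6*g
-16257/o(214, -62) - 31177/8461 = -16257/(-2 - 6*214) - 31177/8461 = -16257/(-2 - 1284) - 31177*1/8461 = -16257/(-1286) - 31177/8461 = -16257*(-1/1286) - 31177/8461 = 16257/1286 - 31177/8461 = 97456855/10880846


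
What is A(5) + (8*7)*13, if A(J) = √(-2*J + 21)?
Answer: 728 + √11 ≈ 731.32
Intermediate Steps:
A(J) = √(21 - 2*J)
A(5) + (8*7)*13 = √(21 - 2*5) + (8*7)*13 = √(21 - 10) + 56*13 = √11 + 728 = 728 + √11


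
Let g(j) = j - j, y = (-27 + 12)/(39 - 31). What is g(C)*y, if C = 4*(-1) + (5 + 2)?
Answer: 0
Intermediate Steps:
y = -15/8 ≈ -1.8750
C = 3 (C = -4 + 7 = 3)
g(j) = 0
g(C)*y = 0*(-15/8) = 0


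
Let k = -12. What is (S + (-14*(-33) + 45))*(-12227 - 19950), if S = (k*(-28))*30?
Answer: -340657899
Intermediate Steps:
S = 10080 (S = -12*(-28)*30 = 336*30 = 10080)
(S + (-14*(-33) + 45))*(-12227 - 19950) = (10080 + (-14*(-33) + 45))*(-12227 - 19950) = (10080 + (462 + 45))*(-32177) = (10080 + 507)*(-32177) = 10587*(-32177) = -340657899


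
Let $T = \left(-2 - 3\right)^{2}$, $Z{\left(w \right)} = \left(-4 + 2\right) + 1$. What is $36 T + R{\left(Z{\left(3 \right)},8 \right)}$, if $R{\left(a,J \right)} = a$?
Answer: $899$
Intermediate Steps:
$Z{\left(w \right)} = -1$ ($Z{\left(w \right)} = -2 + 1 = -1$)
$T = 25$ ($T = \left(-5\right)^{2} = 25$)
$36 T + R{\left(Z{\left(3 \right)},8 \right)} = 36 \cdot 25 - 1 = 900 - 1 = 899$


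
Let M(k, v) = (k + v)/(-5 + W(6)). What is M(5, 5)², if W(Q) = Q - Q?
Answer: 4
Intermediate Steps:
W(Q) = 0
M(k, v) = -k/5 - v/5 (M(k, v) = (k + v)/(-5 + 0) = (k + v)/(-5) = (k + v)*(-⅕) = -k/5 - v/5)
M(5, 5)² = (-⅕*5 - ⅕*5)² = (-1 - 1)² = (-2)² = 4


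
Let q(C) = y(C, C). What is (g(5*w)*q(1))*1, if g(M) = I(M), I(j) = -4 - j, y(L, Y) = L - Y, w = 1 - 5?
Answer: 0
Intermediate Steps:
w = -4
q(C) = 0 (q(C) = C - C = 0)
g(M) = -4 - M
(g(5*w)*q(1))*1 = ((-4 - 5*(-4))*0)*1 = ((-4 - 1*(-20))*0)*1 = ((-4 + 20)*0)*1 = (16*0)*1 = 0*1 = 0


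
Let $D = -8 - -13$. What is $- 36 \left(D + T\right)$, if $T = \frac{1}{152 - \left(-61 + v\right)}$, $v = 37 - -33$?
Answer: $- \frac{25776}{143} \approx -180.25$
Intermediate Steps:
$v = 70$ ($v = 37 + 33 = 70$)
$T = \frac{1}{143}$ ($T = \frac{1}{152 + \left(61 - 70\right)} = \frac{1}{152 - 9} = \frac{1}{143} \approx 0.006993$)
$D = 5$ ($D = -8 + 13 = 5$)
$- 36 \left(D + T\right) = - 36 \left(5 + \frac{1}{143}\right) = \left(-36\right) \frac{716}{143} = - \frac{25776}{143}$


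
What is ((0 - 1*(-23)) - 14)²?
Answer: 81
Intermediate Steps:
((0 - 1*(-23)) - 14)² = ((0 + 23) - 14)² = (23 - 14)² = 9² = 81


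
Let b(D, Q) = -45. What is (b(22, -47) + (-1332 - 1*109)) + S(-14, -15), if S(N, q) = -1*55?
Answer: -1541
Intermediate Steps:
S(N, q) = -55
(b(22, -47) + (-1332 - 1*109)) + S(-14, -15) = (-45 + (-1332 - 1*109)) - 55 = (-45 + (-1332 - 109)) - 55 = (-45 - 1441) - 55 = -1486 - 55 = -1541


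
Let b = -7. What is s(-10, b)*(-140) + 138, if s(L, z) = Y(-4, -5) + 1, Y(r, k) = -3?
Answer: 418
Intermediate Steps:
s(L, z) = -2 (s(L, z) = -3 + 1 = -2)
s(-10, b)*(-140) + 138 = -2*(-140) + 138 = 280 + 138 = 418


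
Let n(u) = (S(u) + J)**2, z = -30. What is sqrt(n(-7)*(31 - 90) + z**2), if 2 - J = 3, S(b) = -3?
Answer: 2*I*sqrt(11) ≈ 6.6332*I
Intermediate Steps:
J = -1 (J = 2 - 1*3 = 2 - 3 = -1)
n(u) = 16 (n(u) = (-3 - 1)**2 = (-4)**2 = 16)
sqrt(n(-7)*(31 - 90) + z**2) = sqrt(16*(31 - 90) + (-30)**2) = sqrt(16*(-59) + 900) = sqrt(-944 + 900) = sqrt(-44) = 2*I*sqrt(11)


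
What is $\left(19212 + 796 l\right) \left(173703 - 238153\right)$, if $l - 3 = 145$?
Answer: $-8830939000$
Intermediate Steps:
$l = 148$ ($l = 3 + 145 = 148$)
$\left(19212 + 796 l\right) \left(173703 - 238153\right) = \left(19212 + 796 \cdot 148\right) \left(173703 - 238153\right) = \left(19212 + 117808\right) \left(-64450\right) = 137020 \left(-64450\right) = -8830939000$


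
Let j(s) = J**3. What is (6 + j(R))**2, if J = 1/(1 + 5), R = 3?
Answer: 1682209/46656 ≈ 36.056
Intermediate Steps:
J = 1/6 ≈ 0.16667
j(s) = 1/216 (j(s) = (1/6)**3 = 1/216)
(6 + j(R))**2 = (6 + 1/216)**2 = (1297/216)**2 = 1682209/46656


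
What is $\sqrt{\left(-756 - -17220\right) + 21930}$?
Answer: $9 \sqrt{474} \approx 195.94$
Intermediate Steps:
$\sqrt{\left(-756 - -17220\right) + 21930} = \sqrt{\left(-756 + 17220\right) + 21930} = \sqrt{16464 + 21930} = \sqrt{38394} = 9 \sqrt{474}$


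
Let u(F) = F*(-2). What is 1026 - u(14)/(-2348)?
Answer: 602255/587 ≈ 1026.0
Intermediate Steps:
u(F) = -2*F
1026 - u(14)/(-2348) = 1026 - (-2*14)/(-2348) = 1026 - (-28)*(-1)/2348 = 1026 - 1*7/587 = 1026 - 7/587 = 602255/587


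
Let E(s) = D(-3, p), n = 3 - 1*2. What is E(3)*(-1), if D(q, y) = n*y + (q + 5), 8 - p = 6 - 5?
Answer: -9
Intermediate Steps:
p = 7 (p = 8 - (6 - 5) = 8 - 1*1 = 8 - 1 = 7)
n = 1 (n = 3 - 2 = 1)
D(q, y) = 5 + q + y (D(q, y) = 1*y + (q + 5) = y + (5 + q) = 5 + q + y)
E(s) = 9 (E(s) = 5 - 3 + 7 = 9)
E(3)*(-1) = 9*(-1) = -9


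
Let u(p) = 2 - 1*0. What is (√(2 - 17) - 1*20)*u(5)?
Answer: -40 + 2*I*√15 ≈ -40.0 + 7.746*I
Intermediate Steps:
u(p) = 2 (u(p) = 2 + 0 = 2)
(√(2 - 17) - 1*20)*u(5) = (√(2 - 17) - 1*20)*2 = (√(-15) - 20)*2 = (I*√15 - 20)*2 = (-20 + I*√15)*2 = -40 + 2*I*√15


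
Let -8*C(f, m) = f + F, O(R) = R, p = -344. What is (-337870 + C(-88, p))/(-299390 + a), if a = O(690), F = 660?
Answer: 675883/597400 ≈ 1.1314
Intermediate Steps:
C(f, m) = -165/2 - f/8 (C(f, m) = -(f + 660)/8 = -(660 + f)/8 = -165/2 - f/8)
a = 690
(-337870 + C(-88, p))/(-299390 + a) = (-337870 + (-165/2 - 1/8*(-88)))/(-299390 + 690) = (-337870 + (-165/2 + 11))/(-298700) = (-337870 - 143/2)*(-1/298700) = -675883/2*(-1/298700) = 675883/597400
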